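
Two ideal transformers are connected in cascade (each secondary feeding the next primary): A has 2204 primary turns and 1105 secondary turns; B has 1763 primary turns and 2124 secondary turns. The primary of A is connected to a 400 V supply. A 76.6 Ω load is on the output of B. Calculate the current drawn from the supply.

I_supply ≈ 1.91 A

After A: V = 400.00 × 1105/2204 = 200.54 V.
After B: V = 200.54 × 2124/1763 = 241.61 V.
I_load = 241.61/76.6 = 3.1542 A, so P_out = 241.61 × 3.1542 = 762.07 W.
All ideal ⇒ P_in = P_out, so I_supply = 762.07/400 = 1.91 A.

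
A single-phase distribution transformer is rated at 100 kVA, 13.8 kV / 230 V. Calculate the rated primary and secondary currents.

I_p ≈ 7.25 A, I_s ≈ 435 A

I_p = S/V_p = 100000/13800 = 7.25 A.
I_s = S/V_s = 100000/230 = 435 A.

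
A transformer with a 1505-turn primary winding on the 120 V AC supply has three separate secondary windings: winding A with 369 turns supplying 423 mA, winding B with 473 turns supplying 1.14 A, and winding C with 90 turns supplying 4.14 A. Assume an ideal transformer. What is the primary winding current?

V_A = 120 × 369/1505 = 29.422 V; V_B = 120 × 473/1505 = 37.714 V; V_C = 120 × 90/1505 = 7.1761 V.
P_out = V_A I_A + V_B I_B + V_C I_C = 29.422×0.423 + 37.714×1.14 + 7.1761×4.14 = 12.445 + 42.994 + 29.709 = 85.149 W.
Ideal ⇒ P_in = P_out, so I_p = P_out/V_p = 85.149/120 = 0.710 A.

I_p ≈ 0.710 A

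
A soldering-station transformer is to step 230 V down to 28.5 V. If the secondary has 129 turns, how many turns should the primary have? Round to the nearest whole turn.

N_p/N_s = V_p/V_s, so N_p = 129 × 230/28.5 = 1041.1 ≈ 1041 turns.

N_p = 1041 turns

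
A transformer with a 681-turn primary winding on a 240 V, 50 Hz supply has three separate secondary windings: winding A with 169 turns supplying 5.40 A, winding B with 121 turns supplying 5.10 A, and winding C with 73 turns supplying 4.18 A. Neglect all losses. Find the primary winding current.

V_A = 240 × 169/681 = 59.559 V; V_B = 240 × 121/681 = 42.643 V; V_C = 240 × 73/681 = 25.727 V.
P_out = V_A I_A + V_B I_B + V_C I_C = 59.559×5.40 + 42.643×5.10 + 25.727×4.18 = 321.62 + 217.48 + 107.54 = 646.64 W.
Ideal ⇒ P_in = P_out, so I_p = P_out/V_p = 646.64/240 = 2.69 A.

I_p ≈ 2.69 A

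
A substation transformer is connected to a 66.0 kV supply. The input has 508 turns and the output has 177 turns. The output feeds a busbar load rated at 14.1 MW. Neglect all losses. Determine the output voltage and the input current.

V_out ≈ 23000 V, I_in ≈ 214 A

V_out = V_in × N_out/N_in = 66000 × 177/508 = 22996 V.
I_out = P/V_out = 1.41×10^7/22996 = 613.15 A.
I_in = I_out × N_out/N_in = 613.15 × 177/508 = 214 A.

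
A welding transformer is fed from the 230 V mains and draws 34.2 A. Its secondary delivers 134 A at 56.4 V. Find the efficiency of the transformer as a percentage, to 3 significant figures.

P_in = 230 × 34.2 = 7866.00 W.
P_out = 56.4 × 134 = 7557.60 W.
η = P_out/P_in = 7557.60/7866.00 = 0.961.

η ≈ 96.1%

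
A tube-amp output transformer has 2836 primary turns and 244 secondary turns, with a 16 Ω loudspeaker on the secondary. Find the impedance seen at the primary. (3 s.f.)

Z_p = (N_p/N_s)² × Z_s = (2836/244)² × 16 = 2160 Ω.

Z_p ≈ 2160 Ω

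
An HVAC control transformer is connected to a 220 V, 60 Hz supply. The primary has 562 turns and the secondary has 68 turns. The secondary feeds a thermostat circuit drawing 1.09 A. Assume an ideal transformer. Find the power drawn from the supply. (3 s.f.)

P ≈ 29.0 W

I_p = I_s × N_s/N_p = 1.09 × 68/562 = 0.13189 A.
P = V_p I_p = 220 × 0.13189 = 29.0 W.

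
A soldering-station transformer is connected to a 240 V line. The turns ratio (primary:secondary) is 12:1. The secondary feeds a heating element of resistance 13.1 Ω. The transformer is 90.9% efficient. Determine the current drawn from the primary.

I_p ≈ 0.140 A

V_s = 240 × 1/12 = 20.000 V.
I_s = V_s/R = 20.000/13.1 = 1.5267 A.
P_out = V_s I_s = 20.000 × 1.5267 = 30.534 W.
P_in = P_out/η = 30.534/0.909 = 33.591 W.
I_p = P_in/V_p = 33.591/240 = 0.140 A.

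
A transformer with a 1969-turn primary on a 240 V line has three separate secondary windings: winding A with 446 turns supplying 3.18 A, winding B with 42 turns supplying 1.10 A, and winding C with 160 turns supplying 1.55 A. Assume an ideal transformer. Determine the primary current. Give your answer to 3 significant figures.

V_A = 240 × 446/1969 = 54.363 V; V_B = 240 × 42/1969 = 5.1193 V; V_C = 240 × 160/1969 = 19.502 V.
P_out = V_A I_A + V_B I_B + V_C I_C = 54.363×3.18 + 5.1193×1.10 + 19.502×1.55 = 172.87 + 5.6313 + 30.229 = 208.73 W.
Ideal ⇒ P_in = P_out, so I_p = P_out/V_p = 208.73/240 = 0.870 A.

I_p ≈ 0.870 A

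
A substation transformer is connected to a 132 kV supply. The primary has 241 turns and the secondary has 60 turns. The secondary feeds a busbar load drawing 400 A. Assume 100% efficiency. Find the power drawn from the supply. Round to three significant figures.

P ≈ 1.31×10^7 W

I_p = I_s × N_s/N_p = 400 × 60/241 = 99.585 A.
P = V_p I_p = 132000 × 99.585 = 1.31×10^7 W.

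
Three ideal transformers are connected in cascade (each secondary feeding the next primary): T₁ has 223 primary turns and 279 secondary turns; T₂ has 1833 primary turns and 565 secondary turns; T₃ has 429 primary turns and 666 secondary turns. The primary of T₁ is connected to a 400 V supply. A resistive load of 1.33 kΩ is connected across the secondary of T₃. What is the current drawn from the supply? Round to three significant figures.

I_supply ≈ 0.108 A

Secondary of T₁: V = 400.00 × 279/223 = 500.45 V.
Secondary of T₂: V = 500.45 × 565/1833 = 154.26 V.
Secondary of T₃: V = 154.26 × 666/429 = 239.48 V.
I_load = 239.48/1330 = 0.18006 A, so P_out = 239.48 × 0.18006 = 43.119 W.
All ideal ⇒ P_in = P_out, so I_supply = 43.119/400 = 0.108 A.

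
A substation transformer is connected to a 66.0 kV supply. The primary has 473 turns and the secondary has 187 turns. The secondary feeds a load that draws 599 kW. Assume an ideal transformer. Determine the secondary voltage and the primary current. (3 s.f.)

V_s ≈ 26100 V, I_p ≈ 9.08 A

V_s = V_p × N_s/N_p = 66000 × 187/473 = 26093 V.
I_s = P/V_s = 599000/26093 = 22.956 A.
I_p = I_s × N_s/N_p = 22.956 × 187/473 = 9.08 A.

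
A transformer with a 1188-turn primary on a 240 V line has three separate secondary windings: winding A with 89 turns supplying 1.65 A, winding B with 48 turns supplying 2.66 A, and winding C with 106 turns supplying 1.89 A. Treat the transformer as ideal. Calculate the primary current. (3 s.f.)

V_A = 240 × 89/1188 = 17.980 V; V_B = 240 × 48/1188 = 9.6970 V; V_C = 240 × 106/1188 = 21.414 V.
P_out = V_A I_A + V_B I_B + V_C I_C = 17.980×1.65 + 9.6970×2.66 + 21.414×1.89 = 29.667 + 25.794 + 40.473 = 95.933 W.
Ideal ⇒ P_in = P_out, so I_p = P_out/V_p = 95.933/240 = 0.400 A.

I_p ≈ 0.400 A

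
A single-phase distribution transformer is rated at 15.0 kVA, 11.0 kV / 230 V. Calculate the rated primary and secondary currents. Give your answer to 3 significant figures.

I_p = S/V_p = 15000/11000 = 1.36 A.
I_s = S/V_s = 15000/230 = 65.2 A.

I_p ≈ 1.36 A, I_s ≈ 65.2 A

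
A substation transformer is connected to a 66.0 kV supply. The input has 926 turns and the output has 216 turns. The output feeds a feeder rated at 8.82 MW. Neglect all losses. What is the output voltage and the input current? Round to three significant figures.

V_out ≈ 15400 V, I_in ≈ 134 A

V_out = V_in × N_out/N_in = 66000 × 216/926 = 15395 V.
I_out = P/V_out = 8.82×10^6/15395 = 572.90 A.
I_in = I_out × N_out/N_in = 572.90 × 216/926 = 134 A.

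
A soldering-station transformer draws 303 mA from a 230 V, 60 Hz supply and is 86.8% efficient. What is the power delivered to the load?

P_in = V_p I_p = 230 × 0.303 = 69.690 W.
P_out = η P_in = 0.868 × 69.690 = 60.5 W.

P_out ≈ 60.5 W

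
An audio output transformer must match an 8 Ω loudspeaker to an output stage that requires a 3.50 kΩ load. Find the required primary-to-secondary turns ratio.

Z_p/Z_s = (N_p/N_s)², so N_p/N_s = √(3500/8) = √438 = 20.9.

N_p/N_s ≈ 20.9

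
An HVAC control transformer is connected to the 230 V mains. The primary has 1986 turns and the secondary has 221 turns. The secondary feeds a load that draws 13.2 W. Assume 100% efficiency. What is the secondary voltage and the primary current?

V_s = V_p × N_s/N_p = 230 × 221/1986 = 25.594 V.
I_s = P/V_s = 13.2/25.594 = 0.51574 A.
I_p = I_s × N_s/N_p = 0.51574 × 221/1986 = 0.0574 A.

V_s ≈ 25.6 V, I_p ≈ 0.0574 A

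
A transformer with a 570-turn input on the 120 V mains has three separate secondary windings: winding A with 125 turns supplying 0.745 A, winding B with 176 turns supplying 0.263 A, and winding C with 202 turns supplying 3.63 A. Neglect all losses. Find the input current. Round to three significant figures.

I_in ≈ 1.53 A

V_A = 120 × 125/570 = 26.316 V; V_B = 120 × 176/570 = 37.053 V; V_C = 120 × 202/570 = 42.526 V.
P_out = V_A I_A + V_B I_B + V_C I_C = 26.316×0.745 + 37.053×0.263 + 42.526×3.63 = 19.605 + 9.7448 + 154.37 = 183.72 W.
Ideal ⇒ P_in = P_out, so I_in = P_out/V_in = 183.72/120 = 1.53 A.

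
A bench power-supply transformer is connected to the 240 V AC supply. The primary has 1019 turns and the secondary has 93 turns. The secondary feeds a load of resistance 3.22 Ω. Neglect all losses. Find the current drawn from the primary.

I_p ≈ 0.621 A

V_s = V_p × N_s/N_p = 240 × 93/1019 = 21.904 V.
I_s = V_s/R = 21.904/3.22 = 6.8024 A.
For an ideal transformer I_p N_p = I_s N_s, so I_p = 6.8024 × 93/1019 = 0.621 A.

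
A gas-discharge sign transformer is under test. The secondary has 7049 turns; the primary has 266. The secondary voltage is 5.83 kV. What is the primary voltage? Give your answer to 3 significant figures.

V_p/V_s = N_p/N_s, so V_p = 5830 × 266/7049 = 220 V.

V_p ≈ 220 V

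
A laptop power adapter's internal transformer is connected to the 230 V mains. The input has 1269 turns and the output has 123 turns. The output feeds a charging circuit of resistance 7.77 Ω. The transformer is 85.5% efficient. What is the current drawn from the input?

I_in ≈ 0.325 A

V_out = 230 × 123/1269 = 22.293 V.
I_out = V_out/R = 22.293/7.77 = 2.8691 A.
P_out = V_out I_out = 22.293 × 2.8691 = 63.962 W.
P_in = P_out/η = 63.962/0.855 = 74.809 W.
I_in = P_in/V_in = 74.809/230 = 0.325 A.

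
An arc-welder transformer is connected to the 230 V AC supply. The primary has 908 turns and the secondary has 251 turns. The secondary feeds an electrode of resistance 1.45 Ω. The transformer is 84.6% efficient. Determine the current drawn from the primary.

I_p ≈ 14.3 A

V_s = 230 × 251/908 = 63.579 V.
I_s = V_s/R = 63.579/1.45 = 43.848 A.
P_out = V_s I_s = 63.579 × 43.848 = 2787.8 W.
P_in = P_out/η = 2787.8/0.846 = 3295.3 W.
I_p = P_in/V_p = 3295.3/230 = 14.3 A.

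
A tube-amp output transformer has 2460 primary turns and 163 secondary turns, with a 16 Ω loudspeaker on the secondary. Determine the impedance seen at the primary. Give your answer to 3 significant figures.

Z_p = (N_p/N_s)² × Z_s = (2460/163)² × 16 = 3640 Ω.

Z_p ≈ 3640 Ω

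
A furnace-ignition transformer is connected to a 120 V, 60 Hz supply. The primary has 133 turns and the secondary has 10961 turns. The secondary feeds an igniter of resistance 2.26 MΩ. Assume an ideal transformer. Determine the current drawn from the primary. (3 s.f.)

I_p ≈ 0.361 A

V_s = V_p × N_s/N_p = 120 × 10961/133 = 9889.6 V.
I_s = V_s/R = 9889.6/(2.26×10^6) = 0.0043759 A.
For an ideal transformer I_p N_p = I_s N_s, so I_p = 0.0043759 × 10961/133 = 0.361 A.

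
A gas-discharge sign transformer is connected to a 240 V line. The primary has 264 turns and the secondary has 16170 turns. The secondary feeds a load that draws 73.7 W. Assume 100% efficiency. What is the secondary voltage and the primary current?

V_s = V_p × N_s/N_p = 240 × 16170/264 = 14700 V.
I_s = P/V_s = 73.7/14700 = 0.0050136 A.
I_p = I_s × N_s/N_p = 0.0050136 × 16170/264 = 0.307 A.

V_s ≈ 14700 V, I_p ≈ 0.307 A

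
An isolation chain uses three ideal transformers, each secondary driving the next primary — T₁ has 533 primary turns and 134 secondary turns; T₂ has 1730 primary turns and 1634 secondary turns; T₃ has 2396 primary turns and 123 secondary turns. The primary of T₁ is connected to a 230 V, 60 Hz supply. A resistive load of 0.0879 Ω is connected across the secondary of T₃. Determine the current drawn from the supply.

I_supply ≈ 0.389 A

Secondary of T₁: V = 230.00 × 134/533 = 57.824 V.
Secondary of T₂: V = 57.824 × 1634/1730 = 54.615 V.
Secondary of T₃: V = 54.615 × 123/2396 = 2.8037 V.
I_load = 2.8037/0.0879 = 31.896 A, so P_out = 2.8037 × 31.896 = 89.427 W.
All ideal ⇒ P_in = P_out, so I_supply = 89.427/230 = 0.389 A.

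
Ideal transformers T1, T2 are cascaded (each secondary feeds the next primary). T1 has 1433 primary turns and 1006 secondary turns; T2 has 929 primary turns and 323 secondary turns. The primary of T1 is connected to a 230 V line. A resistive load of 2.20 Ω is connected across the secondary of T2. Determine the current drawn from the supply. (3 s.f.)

I_supply ≈ 6.23 A

Secondary of T1: V = 230.00 × 1006/1433 = 161.47 V.
Secondary of T2: V = 161.47 × 323/929 = 56.139 V.
I_load = 56.139/2.20 = 25.518 A, so P_out = 56.139 × 25.518 = 1432.6 W.
All ideal ⇒ P_in = P_out, so I_supply = 1432.6/230 = 6.23 A.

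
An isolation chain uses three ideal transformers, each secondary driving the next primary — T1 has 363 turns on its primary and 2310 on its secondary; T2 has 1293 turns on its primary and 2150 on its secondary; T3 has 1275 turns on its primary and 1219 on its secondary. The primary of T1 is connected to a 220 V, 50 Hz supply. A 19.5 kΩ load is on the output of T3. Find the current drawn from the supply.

I_supply ≈ 1.15 A

Secondary of T1: V = 220.00 × 2310/363 = 1400.0 V.
Secondary of T2: V = 1400.0 × 2150/1293 = 2327.9 V.
Secondary of T3: V = 2327.9 × 1219/1275 = 2225.7 V.
I_load = 2225.7/19500 = 0.11414 A, so P_out = 2225.7 × 0.11414 = 254.03 W.
All ideal ⇒ P_in = P_out, so I_supply = 254.03/220 = 1.15 A.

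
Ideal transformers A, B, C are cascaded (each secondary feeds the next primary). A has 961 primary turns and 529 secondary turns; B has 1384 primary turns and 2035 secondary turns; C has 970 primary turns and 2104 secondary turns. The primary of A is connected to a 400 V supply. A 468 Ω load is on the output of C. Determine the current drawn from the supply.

I_supply ≈ 2.63 A

Secondary of A: V = 400.00 × 529/961 = 220.19 V.
Secondary of B: V = 220.19 × 2035/1384 = 323.76 V.
Secondary of C: V = 323.76 × 2104/970 = 702.25 V.
I_load = 702.25/468 = 1.5005 A, so P_out = 702.25 × 1.5005 = 1053.8 W.
All ideal ⇒ P_in = P_out, so I_supply = 1053.8/400 = 2.63 A.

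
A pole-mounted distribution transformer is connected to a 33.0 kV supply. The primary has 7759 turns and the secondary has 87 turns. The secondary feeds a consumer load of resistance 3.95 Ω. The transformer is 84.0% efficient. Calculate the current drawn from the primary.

V_s = 33000 × 87/7759 = 370.02 V.
I_s = V_s/R = 370.02/3.95 = 93.676 A.
P_out = V_s I_s = 370.02 × 93.676 = 34662 W.
P_in = P_out/η = 34662/0.840 = 41265 W.
I_p = P_in/V_p = 41265/33000 = 1.25 A.

I_p ≈ 1.25 A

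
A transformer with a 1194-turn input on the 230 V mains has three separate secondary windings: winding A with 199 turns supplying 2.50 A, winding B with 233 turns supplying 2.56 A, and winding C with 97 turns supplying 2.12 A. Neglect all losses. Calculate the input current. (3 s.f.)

V_A = 230 × 199/1194 = 38.333 V; V_B = 230 × 233/1194 = 44.883 V; V_C = 230 × 97/1194 = 18.685 V.
P_out = V_A I_A + V_B I_B + V_C I_C = 38.333×2.50 + 44.883×2.56 + 18.685×2.12 = 95.833 + 114.90 + 39.612 = 250.35 W.
Ideal ⇒ P_in = P_out, so I_in = P_out/V_in = 250.35/230 = 1.09 A.

I_in ≈ 1.09 A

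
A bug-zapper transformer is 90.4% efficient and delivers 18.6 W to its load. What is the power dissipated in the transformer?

P_loss ≈ 1.98 W

P_in = P_out/η = 18.6/0.904 = 20.5752 W.
P_loss = P_in − P_out = 20.5752 − 18.6 = 1.98 W.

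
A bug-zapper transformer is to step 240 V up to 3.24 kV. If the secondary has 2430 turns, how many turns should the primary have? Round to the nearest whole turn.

N_p/N_s = V_p/V_s, so N_p = 2430 × 240/3240 = 180.0 ≈ 180 turns.

N_p = 180 turns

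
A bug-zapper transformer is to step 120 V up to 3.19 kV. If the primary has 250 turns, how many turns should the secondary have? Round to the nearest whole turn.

N_s/N_p = V_s/V_p, so N_s = 250 × 3190/120 = 6645.8 ≈ 6646 turns.

N_s = 6646 turns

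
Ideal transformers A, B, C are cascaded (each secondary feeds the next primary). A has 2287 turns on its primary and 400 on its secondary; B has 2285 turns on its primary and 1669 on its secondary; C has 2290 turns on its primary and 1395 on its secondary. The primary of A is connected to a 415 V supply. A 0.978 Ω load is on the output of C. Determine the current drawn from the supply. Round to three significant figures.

Secondary of A: V = 415.00 × 400/2287 = 72.584 V.
Secondary of B: V = 72.584 × 1669/2285 = 53.017 V.
Secondary of C: V = 53.017 × 1395/2290 = 32.296 V.
I_load = 32.296/0.978 = 33.023 A, so P_out = 32.296 × 33.023 = 1066.5 W.
All ideal ⇒ P_in = P_out, so I_supply = 1066.5/415 = 2.57 A.

I_supply ≈ 2.57 A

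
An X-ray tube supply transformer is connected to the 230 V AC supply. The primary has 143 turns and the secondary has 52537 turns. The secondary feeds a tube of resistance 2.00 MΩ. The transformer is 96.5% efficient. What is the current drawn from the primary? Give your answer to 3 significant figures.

I_p ≈ 16.1 A

V_s = 230 × 52537/143 = 84500 V.
I_s = V_s/R = 84500/(2.00×10^6) = 0.042250 A.
P_out = V_s I_s = 84500 × 0.042250 = 3570.1 W.
P_in = P_out/η = 3570.1/0.965 = 3699.6 W.
I_p = P_in/V_p = 3699.6/230 = 16.1 A.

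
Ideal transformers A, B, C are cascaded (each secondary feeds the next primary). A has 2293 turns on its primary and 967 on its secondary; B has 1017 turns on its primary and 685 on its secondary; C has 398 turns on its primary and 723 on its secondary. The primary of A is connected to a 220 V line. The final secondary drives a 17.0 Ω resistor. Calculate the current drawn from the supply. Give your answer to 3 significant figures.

Secondary of A: V = 220.00 × 967/2293 = 92.778 V.
Secondary of B: V = 92.778 × 685/1017 = 62.491 V.
Secondary of C: V = 62.491 × 723/398 = 113.52 V.
I_load = 113.52/17.0 = 6.6776 A, so P_out = 113.52 × 6.6776 = 758.04 W.
All ideal ⇒ P_in = P_out, so I_supply = 758.04/220 = 3.45 A.

I_supply ≈ 3.45 A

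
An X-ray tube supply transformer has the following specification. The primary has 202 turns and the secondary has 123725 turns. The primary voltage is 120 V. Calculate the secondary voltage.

V_s ≈ 73500 V

V_s/V_p = N_s/N_p, so V_s = 120 × 123725/202 = 73500 V.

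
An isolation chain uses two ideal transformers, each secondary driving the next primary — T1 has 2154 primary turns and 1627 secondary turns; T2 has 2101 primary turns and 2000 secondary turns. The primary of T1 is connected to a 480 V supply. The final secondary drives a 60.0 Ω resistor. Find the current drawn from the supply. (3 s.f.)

Secondary of T1: V = 480.00 × 1627/2154 = 362.56 V.
Secondary of T2: V = 362.56 × 2000/2101 = 345.13 V.
I_load = 345.13/60.0 = 5.7522 A, so P_out = 345.13 × 5.7522 = 1985.3 W.
All ideal ⇒ P_in = P_out, so I_supply = 1985.3/480 = 4.14 A.

I_supply ≈ 4.14 A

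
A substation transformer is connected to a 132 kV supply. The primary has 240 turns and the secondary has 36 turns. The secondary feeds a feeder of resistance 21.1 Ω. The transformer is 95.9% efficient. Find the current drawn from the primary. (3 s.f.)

I_p ≈ 147 A

V_s = 132000 × 36/240 = 19800 V.
I_s = V_s/R = 19800/21.1 = 938.39 A.
P_out = V_s I_s = 19800 × 938.39 = 1.8580×10^7 W.
P_in = P_out/η = 1.8580×10^7/0.959 = 1.9374×10^7 W.
I_p = P_in/V_p = 1.9374×10^7/132000 = 147 A.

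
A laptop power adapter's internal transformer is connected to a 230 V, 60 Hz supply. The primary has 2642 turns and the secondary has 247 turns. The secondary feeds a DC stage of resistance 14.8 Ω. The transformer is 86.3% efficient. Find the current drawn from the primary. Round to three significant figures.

V_s = 230 × 247/2642 = 21.503 V.
I_s = V_s/R = 21.503/14.8 = 1.4529 A.
P_out = V_s I_s = 21.503 × 1.4529 = 31.241 W.
P_in = P_out/η = 31.241/0.863 = 36.200 W.
I_p = P_in/V_p = 36.200/230 = 0.157 A.

I_p ≈ 0.157 A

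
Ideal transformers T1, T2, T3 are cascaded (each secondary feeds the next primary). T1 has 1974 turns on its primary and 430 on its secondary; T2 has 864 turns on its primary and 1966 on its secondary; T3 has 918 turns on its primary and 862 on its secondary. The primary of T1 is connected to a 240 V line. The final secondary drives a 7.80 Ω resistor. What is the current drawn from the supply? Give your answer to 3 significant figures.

I_supply ≈ 6.67 A

Secondary of T1: V = 240.00 × 430/1974 = 52.280 V.
Secondary of T2: V = 52.280 × 1966/864 = 118.96 V.
Secondary of T3: V = 118.96 × 862/918 = 111.70 V.
I_load = 111.70/7.80 = 14.321 A, so P_out = 111.70 × 14.321 = 1599.7 W.
All ideal ⇒ P_in = P_out, so I_supply = 1599.7/240 = 6.67 A.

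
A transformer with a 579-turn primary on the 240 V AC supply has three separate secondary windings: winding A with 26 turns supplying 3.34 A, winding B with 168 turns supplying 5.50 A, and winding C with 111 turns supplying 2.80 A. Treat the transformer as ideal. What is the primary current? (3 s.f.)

V_A = 240 × 26/579 = 10.777 V; V_B = 240 × 168/579 = 69.637 V; V_C = 240 × 111/579 = 46.010 V.
P_out = V_A I_A + V_B I_B + V_C I_C = 10.777×3.34 + 69.637×5.50 + 46.010×2.80 = 35.996 + 383.01 + 128.83 = 547.83 W.
Ideal ⇒ P_in = P_out, so I_p = P_out/V_p = 547.83/240 = 2.28 A.

I_p ≈ 2.28 A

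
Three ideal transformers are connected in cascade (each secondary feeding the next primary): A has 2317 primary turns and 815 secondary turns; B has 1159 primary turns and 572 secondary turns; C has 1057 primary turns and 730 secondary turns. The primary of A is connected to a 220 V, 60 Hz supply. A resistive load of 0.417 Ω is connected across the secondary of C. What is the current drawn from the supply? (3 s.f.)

Secondary of A: V = 220.00 × 815/2317 = 77.385 V.
Secondary of B: V = 77.385 × 572/1159 = 38.192 V.
Secondary of C: V = 38.192 × 730/1057 = 26.376 V.
I_load = 26.376/0.417 = 63.253 A, so P_out = 26.376 × 63.253 = 1668.4 W.
All ideal ⇒ P_in = P_out, so I_supply = 1668.4/220 = 7.58 A.

I_supply ≈ 7.58 A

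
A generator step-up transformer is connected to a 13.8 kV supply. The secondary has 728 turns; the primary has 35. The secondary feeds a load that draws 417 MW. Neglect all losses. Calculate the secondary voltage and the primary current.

V_s = V_p × N_s/N_p = 13800 × 728/35 = 287040 V.
I_s = P/V_s = 4.17×10^8/287040 = 1452.8 A.
I_p = I_s × N_s/N_p = 1452.8 × 728/35 = 30200 A.

V_s ≈ 287000 V, I_p ≈ 30200 A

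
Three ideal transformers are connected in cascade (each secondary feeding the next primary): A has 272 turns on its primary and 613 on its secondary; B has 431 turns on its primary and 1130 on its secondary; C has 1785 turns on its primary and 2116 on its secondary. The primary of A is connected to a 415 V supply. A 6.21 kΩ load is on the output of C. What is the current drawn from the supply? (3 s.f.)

Secondary of A: V = 415.00 × 613/272 = 935.28 V.
Secondary of B: V = 935.28 × 1130/431 = 2452.1 V.
Secondary of C: V = 2452.1 × 2116/1785 = 2906.8 V.
I_load = 2906.8/6210 = 0.46809 A, so P_out = 2906.8 × 0.46809 = 1360.6 W.
All ideal ⇒ P_in = P_out, so I_supply = 1360.6/415 = 3.28 A.

I_supply ≈ 3.28 A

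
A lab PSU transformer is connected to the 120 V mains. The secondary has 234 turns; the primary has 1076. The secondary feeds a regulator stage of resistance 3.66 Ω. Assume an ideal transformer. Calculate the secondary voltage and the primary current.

V_s ≈ 26.1 V, I_p ≈ 1.55 A

V_s = V_p × N_s/N_p = 120 × 234/1076 = 26.097 V.
I_s = V_s/R = 26.097/3.66 = 7.1302 A.
I_p = I_s × N_s/N_p = 7.1302 × 234/1076 = 1.55 A.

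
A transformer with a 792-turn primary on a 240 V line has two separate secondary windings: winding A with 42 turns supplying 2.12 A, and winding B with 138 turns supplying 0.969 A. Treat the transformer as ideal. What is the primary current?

V_A = 240 × 42/792 = 12.727 V; V_B = 240 × 138/792 = 41.818 V.
P_out = V_A I_A + V_B I_B = 12.727×2.12 + 41.818×0.969 = 26.982 + 40.522 = 67.504 W.
Ideal ⇒ P_in = P_out, so I_p = P_out/V_p = 67.504/240 = 0.281 A.

I_p ≈ 0.281 A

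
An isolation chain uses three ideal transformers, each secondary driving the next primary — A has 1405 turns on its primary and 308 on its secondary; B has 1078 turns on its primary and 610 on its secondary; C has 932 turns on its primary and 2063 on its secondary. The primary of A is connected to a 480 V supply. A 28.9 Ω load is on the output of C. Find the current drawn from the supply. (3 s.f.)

I_supply ≈ 1.25 A

After A: V = 480.00 × 308/1405 = 105.22 V.
After B: V = 105.22 × 610/1078 = 59.542 V.
After C: V = 59.542 × 2063/932 = 131.80 V.
I_load = 131.80/28.9 = 4.5605 A, so P_out = 131.80 × 4.5605 = 601.07 W.
All ideal ⇒ P_in = P_out, so I_supply = 601.07/480 = 1.25 A.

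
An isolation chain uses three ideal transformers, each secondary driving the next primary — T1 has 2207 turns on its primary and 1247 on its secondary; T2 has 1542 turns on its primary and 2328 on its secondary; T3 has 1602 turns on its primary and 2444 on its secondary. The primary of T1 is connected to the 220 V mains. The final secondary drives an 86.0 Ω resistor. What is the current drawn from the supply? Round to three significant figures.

Secondary of T1: V = 220.00 × 1247/2207 = 124.30 V.
Secondary of T2: V = 124.30 × 2328/1542 = 187.67 V.
Secondary of T3: V = 187.67 × 2444/1602 = 286.30 V.
I_load = 286.30/86.0 = 3.3291 A, so P_out = 286.30 × 3.3291 = 953.12 W.
All ideal ⇒ P_in = P_out, so I_supply = 953.12/220 = 4.33 A.

I_supply ≈ 4.33 A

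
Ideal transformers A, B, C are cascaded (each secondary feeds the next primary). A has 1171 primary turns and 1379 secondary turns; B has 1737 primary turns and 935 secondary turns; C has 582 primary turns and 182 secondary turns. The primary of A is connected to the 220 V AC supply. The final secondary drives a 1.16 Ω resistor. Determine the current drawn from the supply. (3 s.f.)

After A: V = 220.00 × 1379/1171 = 259.08 V.
After B: V = 259.08 × 935/1737 = 139.46 V.
After C: V = 139.46 × 182/582 = 43.610 V.
I_load = 43.610/1.16 = 37.595 A, so P_out = 43.610 × 37.595 = 1639.5 W.
All ideal ⇒ P_in = P_out, so I_supply = 1639.5/220 = 7.45 A.

I_supply ≈ 7.45 A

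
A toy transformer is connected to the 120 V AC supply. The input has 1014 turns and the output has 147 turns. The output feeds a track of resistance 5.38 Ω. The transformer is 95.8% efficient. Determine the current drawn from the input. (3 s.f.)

V_out = 120 × 147/1014 = 17.396 V.
I_out = V_out/R = 17.396/5.38 = 3.2335 A.
P_out = V_out I_out = 17.396 × 3.2335 = 56.252 W.
P_in = P_out/η = 56.252/0.958 = 58.718 W.
I_in = P_in/V_in = 58.718/120 = 0.489 A.

I_in ≈ 0.489 A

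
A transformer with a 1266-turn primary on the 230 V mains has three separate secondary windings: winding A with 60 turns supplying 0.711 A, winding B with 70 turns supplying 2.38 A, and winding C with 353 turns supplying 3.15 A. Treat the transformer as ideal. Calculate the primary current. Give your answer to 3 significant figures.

V_A = 230 × 60/1266 = 10.900 V; V_B = 230 × 70/1266 = 12.717 V; V_C = 230 × 353/1266 = 64.131 V.
P_out = V_A I_A + V_B I_B + V_C I_C = 10.900×0.711 + 12.717×2.38 + 64.131×3.15 = 7.7502 + 30.267 + 202.01 = 240.03 W.
Ideal ⇒ P_in = P_out, so I_p = P_out/V_p = 240.03/230 = 1.04 A.

I_p ≈ 1.04 A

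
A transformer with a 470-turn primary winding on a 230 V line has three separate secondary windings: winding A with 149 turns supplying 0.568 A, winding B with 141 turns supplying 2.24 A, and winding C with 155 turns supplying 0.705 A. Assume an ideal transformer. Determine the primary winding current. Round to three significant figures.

V_A = 230 × 149/470 = 72.915 V; V_B = 230 × 141/470 = 69.000 V; V_C = 230 × 155/470 = 75.851 V.
P_out = V_A I_A + V_B I_B + V_C I_C = 72.915×0.568 + 69.000×2.24 + 75.851×0.705 = 41.416 + 154.56 + 53.475 = 249.45 W.
Ideal ⇒ P_in = P_out, so I_p = P_out/V_p = 249.45/230 = 1.08 A.

I_p ≈ 1.08 A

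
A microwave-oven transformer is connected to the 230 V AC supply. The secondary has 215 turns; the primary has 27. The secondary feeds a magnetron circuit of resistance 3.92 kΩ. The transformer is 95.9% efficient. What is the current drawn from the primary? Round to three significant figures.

I_p ≈ 3.88 A

V_s = 230 × 215/27 = 1831.5 V.
I_s = V_s/R = 1831.5/3920 = 0.46721 A.
P_out = V_s I_s = 1831.5 × 0.46721 = 855.70 W.
P_in = P_out/η = 855.70/0.959 = 892.28 W.
I_p = P_in/V_p = 892.28/230 = 3.88 A.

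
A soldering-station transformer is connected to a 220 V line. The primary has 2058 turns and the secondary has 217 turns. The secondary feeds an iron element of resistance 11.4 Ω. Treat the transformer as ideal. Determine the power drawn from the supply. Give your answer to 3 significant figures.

V_s = V_p × N_s/N_p = 220 × 217/2058 = 23.197 V.
I_s = V_s/R = 23.197/11.4 = 2.0348 A.
I_p = I_s × N_s/N_p = 2.0348 × 217/2058 = 0.21456 A.
P = V_p I_p = 220 × 0.21456 = 47.2 W.

P ≈ 47.2 W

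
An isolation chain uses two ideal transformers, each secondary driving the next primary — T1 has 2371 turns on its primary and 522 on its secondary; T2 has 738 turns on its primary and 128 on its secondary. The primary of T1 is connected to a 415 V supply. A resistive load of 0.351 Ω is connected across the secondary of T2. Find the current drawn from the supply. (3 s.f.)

After T1: V = 415.00 × 522/2371 = 91.367 V.
After T2: V = 91.367 × 128/738 = 15.847 V.
I_load = 15.847/0.351 = 45.147 A, so P_out = 15.847 × 45.147 = 715.44 W.
All ideal ⇒ P_in = P_out, so I_supply = 715.44/415 = 1.72 A.

I_supply ≈ 1.72 A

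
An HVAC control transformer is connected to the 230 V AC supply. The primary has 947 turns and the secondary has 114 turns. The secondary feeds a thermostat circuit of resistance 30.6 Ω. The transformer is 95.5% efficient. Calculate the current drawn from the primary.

V_s = 230 × 114/947 = 27.687 V.
I_s = V_s/R = 27.687/30.6 = 0.90482 A.
P_out = V_s I_s = 27.687 × 0.90482 = 25.052 W.
P_in = P_out/η = 25.052/0.955 = 26.233 W.
I_p = P_in/V_p = 26.233/230 = 0.114 A.

I_p ≈ 0.114 A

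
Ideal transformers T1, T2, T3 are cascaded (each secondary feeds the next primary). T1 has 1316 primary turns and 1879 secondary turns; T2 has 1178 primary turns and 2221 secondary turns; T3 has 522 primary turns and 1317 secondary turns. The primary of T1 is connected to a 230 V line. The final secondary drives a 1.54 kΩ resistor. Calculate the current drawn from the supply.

After T1: V = 230.00 × 1879/1316 = 328.40 V.
After T2: V = 328.40 × 2221/1178 = 619.16 V.
After T3: V = 619.16 × 1317/522 = 1562.1 V.
I_load = 1562.1/1540 = 1.0144 A, so P_out = 1562.1 × 1.0144 = 1584.6 W.
All ideal ⇒ P_in = P_out, so I_supply = 1584.6/230 = 6.89 A.

I_supply ≈ 6.89 A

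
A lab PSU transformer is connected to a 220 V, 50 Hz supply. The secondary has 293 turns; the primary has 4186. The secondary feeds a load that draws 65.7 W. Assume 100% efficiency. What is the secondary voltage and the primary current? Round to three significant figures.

V_s = V_p × N_s/N_p = 220 × 293/4186 = 15.399 V.
I_s = P/V_s = 65.7/15.399 = 4.2665 A.
I_p = I_s × N_s/N_p = 4.2665 × 293/4186 = 0.299 A.

V_s ≈ 15.4 V, I_p ≈ 0.299 A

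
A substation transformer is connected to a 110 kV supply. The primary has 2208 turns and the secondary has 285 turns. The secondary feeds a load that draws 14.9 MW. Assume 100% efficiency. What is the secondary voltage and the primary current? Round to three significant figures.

V_s = V_p × N_s/N_p = 110000 × 285/2208 = 14198 V.
I_s = P/V_s = 1.49×10^7/14198 = 1049.4 A.
I_p = I_s × N_s/N_p = 1049.4 × 285/2208 = 135 A.

V_s ≈ 14200 V, I_p ≈ 135 A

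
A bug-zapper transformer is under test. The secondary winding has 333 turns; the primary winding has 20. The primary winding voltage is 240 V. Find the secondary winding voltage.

V_s/V_p = N_s/N_p, so V_s = 240 × 333/20 = 4000 V.

V_s ≈ 4000 V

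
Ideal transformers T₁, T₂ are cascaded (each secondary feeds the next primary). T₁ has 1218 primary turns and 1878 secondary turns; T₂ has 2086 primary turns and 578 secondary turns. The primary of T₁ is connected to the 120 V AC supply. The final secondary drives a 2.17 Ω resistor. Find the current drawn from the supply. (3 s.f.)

I_supply ≈ 10.1 A

Secondary of T₁: V = 120.00 × 1878/1218 = 185.02 V.
Secondary of T₂: V = 185.02 × 578/2086 = 51.268 V.
I_load = 51.268/2.17 = 23.626 A, so P_out = 51.268 × 23.626 = 1211.2 W.
All ideal ⇒ P_in = P_out, so I_supply = 1211.2/120 = 10.1 A.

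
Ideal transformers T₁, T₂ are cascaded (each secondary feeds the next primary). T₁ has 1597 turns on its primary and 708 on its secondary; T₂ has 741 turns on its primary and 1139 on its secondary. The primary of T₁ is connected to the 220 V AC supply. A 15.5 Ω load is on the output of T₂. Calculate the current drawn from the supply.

Secondary of T₁: V = 220.00 × 708/1597 = 97.533 V.
Secondary of T₂: V = 97.533 × 1139/741 = 149.92 V.
I_load = 149.92/15.5 = 9.6722 A, so P_out = 149.92 × 9.6722 = 1450.0 W.
All ideal ⇒ P_in = P_out, so I_supply = 1450.0/220 = 6.59 A.

I_supply ≈ 6.59 A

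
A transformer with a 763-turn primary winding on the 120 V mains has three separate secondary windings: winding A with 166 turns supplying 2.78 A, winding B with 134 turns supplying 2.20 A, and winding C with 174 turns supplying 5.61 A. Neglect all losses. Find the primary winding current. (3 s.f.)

I_p ≈ 2.27 A

V_A = 120 × 166/763 = 26.107 V; V_B = 120 × 134/763 = 21.075 V; V_C = 120 × 174/763 = 27.366 V.
P_out = V_A I_A + V_B I_B + V_C I_C = 26.107×2.78 + 21.075×2.20 + 27.366×5.61 = 72.579 + 46.364 + 153.52 = 272.46 W.
Ideal ⇒ P_in = P_out, so I_p = P_out/V_p = 272.46/120 = 2.27 A.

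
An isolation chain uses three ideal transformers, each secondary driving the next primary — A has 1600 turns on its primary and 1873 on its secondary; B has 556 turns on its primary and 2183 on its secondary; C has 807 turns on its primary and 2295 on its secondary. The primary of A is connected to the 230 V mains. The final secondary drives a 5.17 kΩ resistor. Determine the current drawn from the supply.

I_supply ≈ 7.60 A

Secondary of A: V = 230.00 × 1873/1600 = 269.24 V.
Secondary of B: V = 269.24 × 2183/556 = 1057.1 V.
Secondary of C: V = 1057.1 × 2295/807 = 3006.3 V.
I_load = 3006.3/5170 = 0.58149 A, so P_out = 3006.3 × 0.58149 = 1748.1 W.
All ideal ⇒ P_in = P_out, so I_supply = 1748.1/230 = 7.60 A.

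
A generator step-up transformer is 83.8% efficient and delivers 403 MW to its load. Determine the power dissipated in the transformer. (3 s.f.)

P_loss ≈ 7.79×10^7 W

P_in = P_out/η = 4.03×10^8/0.838 = 4.80907×10^8 W.
P_loss = P_in − P_out = 4.80907×10^8 − 4.03×10^8 = 7.79×10^7 W.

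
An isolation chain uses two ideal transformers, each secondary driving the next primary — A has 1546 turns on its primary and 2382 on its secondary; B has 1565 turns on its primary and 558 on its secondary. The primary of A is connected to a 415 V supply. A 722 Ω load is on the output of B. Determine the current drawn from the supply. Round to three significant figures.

I_supply ≈ 0.173 A

After A: V = 415.00 × 2382/1546 = 639.41 V.
After B: V = 639.41 × 558/1565 = 227.98 V.
I_load = 227.98/722 = 0.31576 A, so P_out = 227.98 × 0.31576 = 71.989 W.
All ideal ⇒ P_in = P_out, so I_supply = 71.989/415 = 0.173 A.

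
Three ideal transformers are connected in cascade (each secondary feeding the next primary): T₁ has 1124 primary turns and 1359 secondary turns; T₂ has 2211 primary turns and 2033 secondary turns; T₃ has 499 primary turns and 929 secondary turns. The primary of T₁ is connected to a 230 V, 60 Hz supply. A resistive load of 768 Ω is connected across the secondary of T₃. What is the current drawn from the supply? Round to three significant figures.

I_supply ≈ 1.28 A

Secondary of T₁: V = 230.00 × 1359/1124 = 278.09 V.
Secondary of T₂: V = 278.09 × 2033/2211 = 255.70 V.
Secondary of T₃: V = 255.70 × 929/499 = 476.04 V.
I_load = 476.04/768 = 0.61985 A, so P_out = 476.04 × 0.61985 = 295.07 W.
All ideal ⇒ P_in = P_out, so I_supply = 295.07/230 = 1.28 A.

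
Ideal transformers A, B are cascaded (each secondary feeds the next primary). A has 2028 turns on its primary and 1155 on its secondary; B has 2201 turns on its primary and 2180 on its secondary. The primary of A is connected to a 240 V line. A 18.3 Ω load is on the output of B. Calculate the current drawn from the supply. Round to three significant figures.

Secondary of A: V = 240.00 × 1155/2028 = 136.69 V.
Secondary of B: V = 136.69 × 2180/2201 = 135.38 V.
I_load = 135.38/18.3 = 7.3979 A, so P_out = 135.38 × 7.3979 = 1001.5 W.
All ideal ⇒ P_in = P_out, so I_supply = 1001.5/240 = 4.17 A.

I_supply ≈ 4.17 A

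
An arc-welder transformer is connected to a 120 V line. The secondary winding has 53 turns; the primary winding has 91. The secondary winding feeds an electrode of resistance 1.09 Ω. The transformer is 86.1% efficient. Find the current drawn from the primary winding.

V_s = 120 × 53/91 = 69.890 V.
I_s = V_s/R = 69.890/1.09 = 64.119 A.
P_out = V_s I_s = 69.890 × 64.119 = 4481.3 W.
P_in = P_out/η = 4481.3/0.861 = 5204.8 W.
I_p = P_in/V_p = 5204.8/120 = 43.4 A.

I_p ≈ 43.4 A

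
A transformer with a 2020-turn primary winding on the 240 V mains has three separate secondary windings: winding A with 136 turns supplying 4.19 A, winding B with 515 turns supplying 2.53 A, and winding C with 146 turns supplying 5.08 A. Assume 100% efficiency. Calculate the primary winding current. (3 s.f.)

I_p ≈ 1.29 A

V_A = 240 × 136/2020 = 16.158 V; V_B = 240 × 515/2020 = 61.188 V; V_C = 240 × 146/2020 = 17.347 V.
P_out = V_A I_A + V_B I_B + V_C I_C = 16.158×4.19 + 61.188×2.53 + 17.347×5.08 = 67.704 + 154.81 + 88.120 = 310.63 W.
Ideal ⇒ P_in = P_out, so I_p = P_out/V_p = 310.63/240 = 1.29 A.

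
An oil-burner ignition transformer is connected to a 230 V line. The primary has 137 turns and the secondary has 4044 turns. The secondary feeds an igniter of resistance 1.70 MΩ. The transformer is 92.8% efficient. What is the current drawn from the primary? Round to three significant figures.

V_s = 230 × 4044/137 = 6789.2 V.
I_s = V_s/R = 6789.2/(1.70×10^6) = 0.0039936 A.
P_out = V_s I_s = 6789.2 × 0.0039936 = 27.114 W.
P_in = P_out/η = 27.114/0.928 = 29.217 W.
I_p = P_in/V_p = 29.217/230 = 0.127 A.

I_p ≈ 0.127 A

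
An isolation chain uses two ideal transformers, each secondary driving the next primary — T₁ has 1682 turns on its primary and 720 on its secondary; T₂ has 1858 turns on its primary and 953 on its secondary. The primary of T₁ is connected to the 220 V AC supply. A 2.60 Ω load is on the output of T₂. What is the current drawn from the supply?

I_supply ≈ 4.08 A

After T₁: V = 220.00 × 720/1682 = 94.174 V.
After T₂: V = 94.174 × 953/1858 = 48.303 V.
I_load = 48.303/2.60 = 18.578 A, so P_out = 48.303 × 18.578 = 897.39 W.
All ideal ⇒ P_in = P_out, so I_supply = 897.39/220 = 4.08 A.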